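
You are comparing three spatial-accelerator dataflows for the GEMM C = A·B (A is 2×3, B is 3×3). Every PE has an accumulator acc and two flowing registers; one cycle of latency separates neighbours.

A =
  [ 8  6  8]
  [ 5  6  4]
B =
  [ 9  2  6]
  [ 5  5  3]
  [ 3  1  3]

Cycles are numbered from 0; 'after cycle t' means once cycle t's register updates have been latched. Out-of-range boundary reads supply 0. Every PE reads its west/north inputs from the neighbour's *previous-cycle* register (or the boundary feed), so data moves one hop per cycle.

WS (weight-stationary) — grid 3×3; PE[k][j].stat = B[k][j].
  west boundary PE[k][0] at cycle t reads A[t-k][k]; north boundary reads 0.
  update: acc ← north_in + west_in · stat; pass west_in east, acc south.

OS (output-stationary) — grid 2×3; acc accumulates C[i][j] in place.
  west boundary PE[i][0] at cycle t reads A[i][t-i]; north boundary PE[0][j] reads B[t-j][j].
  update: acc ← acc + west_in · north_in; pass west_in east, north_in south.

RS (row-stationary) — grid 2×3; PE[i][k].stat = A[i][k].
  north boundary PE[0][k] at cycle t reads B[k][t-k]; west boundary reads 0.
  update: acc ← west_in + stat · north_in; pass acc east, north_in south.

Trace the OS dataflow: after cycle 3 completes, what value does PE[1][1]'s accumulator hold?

PE[1][1].acc = 40

OS 2×3: PE[1][1] cycle-by-cycle (with neighbour feeds):
  0: (0,1).acc=0  regs=<0,0>
  0: (1,0).acc=0  regs=<0,0>
  0: (1,1).acc=0  regs=<0,0>
  1: (0,1).acc=16  regs=<8,2>
  1: (1,0).acc=45  regs=<5,9>
  1: (1,1).acc=0  regs=<0,0>
  2: (0,1).acc=46  regs=<6,5>
  2: (1,0).acc=75  regs=<6,5>
  2: (1,1).acc=10  regs=<5,2>
  3: (0,1).acc=54  regs=<8,1>
  3: (1,0).acc=87  regs=<4,3>
  3: (1,1).acc=40  regs=<6,5>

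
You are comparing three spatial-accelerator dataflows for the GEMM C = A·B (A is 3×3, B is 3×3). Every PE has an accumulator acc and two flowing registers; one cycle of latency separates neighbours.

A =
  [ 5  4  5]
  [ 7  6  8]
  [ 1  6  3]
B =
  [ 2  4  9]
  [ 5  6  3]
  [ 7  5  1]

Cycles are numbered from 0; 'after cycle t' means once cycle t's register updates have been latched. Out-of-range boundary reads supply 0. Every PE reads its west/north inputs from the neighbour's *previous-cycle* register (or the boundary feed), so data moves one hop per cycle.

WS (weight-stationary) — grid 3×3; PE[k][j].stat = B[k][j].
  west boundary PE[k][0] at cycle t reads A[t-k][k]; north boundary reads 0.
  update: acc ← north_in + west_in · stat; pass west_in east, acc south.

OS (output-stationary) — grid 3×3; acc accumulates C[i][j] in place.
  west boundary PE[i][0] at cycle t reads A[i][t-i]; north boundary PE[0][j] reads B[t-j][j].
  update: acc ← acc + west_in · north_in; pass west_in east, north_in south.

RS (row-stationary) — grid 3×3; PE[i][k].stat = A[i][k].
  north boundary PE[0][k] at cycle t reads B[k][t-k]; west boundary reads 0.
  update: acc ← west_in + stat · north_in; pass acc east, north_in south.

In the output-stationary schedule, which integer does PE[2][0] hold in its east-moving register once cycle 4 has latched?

register = 3

OS (3×3). Following PE[2][0] plus its west/north inputs:
  after 0 — PE[1][0] acc=0, pass-E 0, pass-S 0
  after 0 — PE[2][0] acc=0, pass-E 0, pass-S 0
  after 1 — PE[1][0] acc=14, pass-E 7, pass-S 2
  after 1 — PE[2][0] acc=0, pass-E 0, pass-S 0
  after 2 — PE[1][0] acc=44, pass-E 6, pass-S 5
  after 2 — PE[2][0] acc=2, pass-E 1, pass-S 2
  after 3 — PE[1][0] acc=100, pass-E 8, pass-S 7
  after 3 — PE[2][0] acc=32, pass-E 6, pass-S 5
  after 4 — PE[1][0] acc=100, pass-E 0, pass-S 0
  after 4 — PE[2][0] acc=53, pass-E 3, pass-S 7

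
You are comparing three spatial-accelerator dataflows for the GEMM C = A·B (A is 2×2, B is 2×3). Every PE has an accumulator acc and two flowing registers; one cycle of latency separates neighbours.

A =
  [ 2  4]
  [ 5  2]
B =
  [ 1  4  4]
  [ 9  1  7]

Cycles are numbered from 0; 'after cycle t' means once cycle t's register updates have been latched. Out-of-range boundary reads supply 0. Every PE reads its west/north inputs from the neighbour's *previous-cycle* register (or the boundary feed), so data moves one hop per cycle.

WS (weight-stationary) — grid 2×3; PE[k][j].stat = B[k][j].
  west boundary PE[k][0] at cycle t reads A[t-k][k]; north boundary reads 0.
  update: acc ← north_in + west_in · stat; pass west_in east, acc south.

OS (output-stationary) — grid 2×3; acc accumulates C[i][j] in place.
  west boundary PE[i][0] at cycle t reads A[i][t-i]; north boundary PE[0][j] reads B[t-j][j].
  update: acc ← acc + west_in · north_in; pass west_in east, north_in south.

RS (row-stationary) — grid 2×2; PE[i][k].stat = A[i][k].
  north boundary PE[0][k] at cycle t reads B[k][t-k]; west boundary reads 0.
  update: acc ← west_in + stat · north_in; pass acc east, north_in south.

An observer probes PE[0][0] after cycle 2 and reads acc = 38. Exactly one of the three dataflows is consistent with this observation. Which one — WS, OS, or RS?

WS [2×3] PE[0][0] across cycles:
  after 0 — PE[0][0] acc=2, pass-E 2, pass-S 2
  after 1 — PE[0][0] acc=5, pass-E 5, pass-S 5
  after 2 — PE[0][0] acc=0, pass-E 0, pass-S 0
OS [2×3] PE[0][0] across cycles:
  after 0 — PE[0][0] acc=2, pass-E 2, pass-S 1
  after 1 — PE[0][0] acc=38, pass-E 4, pass-S 9
  after 2 — PE[0][0] acc=38, pass-E 0, pass-S 0
RS [2×2] PE[0][0] across cycles:
  after 0 — PE[0][0] acc=2, pass-E 2, pass-S 1
  after 1 — PE[0][0] acc=8, pass-E 8, pass-S 4
  after 2 — PE[0][0] acc=8, pass-E 8, pass-S 4

dataflow = OS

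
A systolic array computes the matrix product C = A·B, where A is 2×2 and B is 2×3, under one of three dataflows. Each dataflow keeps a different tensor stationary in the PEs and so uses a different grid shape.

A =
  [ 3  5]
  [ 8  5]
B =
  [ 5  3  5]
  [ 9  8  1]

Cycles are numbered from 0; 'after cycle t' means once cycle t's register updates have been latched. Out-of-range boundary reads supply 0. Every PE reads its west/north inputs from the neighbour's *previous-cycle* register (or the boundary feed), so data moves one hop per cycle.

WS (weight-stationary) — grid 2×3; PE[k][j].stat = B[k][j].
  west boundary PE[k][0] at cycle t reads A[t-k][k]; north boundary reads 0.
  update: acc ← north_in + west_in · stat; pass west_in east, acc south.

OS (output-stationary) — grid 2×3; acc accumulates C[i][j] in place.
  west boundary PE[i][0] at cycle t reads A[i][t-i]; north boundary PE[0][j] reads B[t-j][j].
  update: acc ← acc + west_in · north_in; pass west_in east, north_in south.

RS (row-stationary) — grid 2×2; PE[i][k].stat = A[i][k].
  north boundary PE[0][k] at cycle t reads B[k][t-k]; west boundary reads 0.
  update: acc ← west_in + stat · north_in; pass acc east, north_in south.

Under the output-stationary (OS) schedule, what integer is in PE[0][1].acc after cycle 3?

PE[0][1].acc = 49

OS 2×3: PE[0][1] cycle-by-cycle (with neighbour feeds):
  step 0 · PE0,0: acc=15; fwd→3 fwd↓5
  step 0 · PE0,1: acc=0; fwd→0 fwd↓0
  step 1 · PE0,0: acc=60; fwd→5 fwd↓9
  step 1 · PE0,1: acc=9; fwd→3 fwd↓3
  step 2 · PE0,0: acc=60; fwd→0 fwd↓0
  step 2 · PE0,1: acc=49; fwd→5 fwd↓8
  step 3 · PE0,0: acc=60; fwd→0 fwd↓0
  step 3 · PE0,1: acc=49; fwd→0 fwd↓0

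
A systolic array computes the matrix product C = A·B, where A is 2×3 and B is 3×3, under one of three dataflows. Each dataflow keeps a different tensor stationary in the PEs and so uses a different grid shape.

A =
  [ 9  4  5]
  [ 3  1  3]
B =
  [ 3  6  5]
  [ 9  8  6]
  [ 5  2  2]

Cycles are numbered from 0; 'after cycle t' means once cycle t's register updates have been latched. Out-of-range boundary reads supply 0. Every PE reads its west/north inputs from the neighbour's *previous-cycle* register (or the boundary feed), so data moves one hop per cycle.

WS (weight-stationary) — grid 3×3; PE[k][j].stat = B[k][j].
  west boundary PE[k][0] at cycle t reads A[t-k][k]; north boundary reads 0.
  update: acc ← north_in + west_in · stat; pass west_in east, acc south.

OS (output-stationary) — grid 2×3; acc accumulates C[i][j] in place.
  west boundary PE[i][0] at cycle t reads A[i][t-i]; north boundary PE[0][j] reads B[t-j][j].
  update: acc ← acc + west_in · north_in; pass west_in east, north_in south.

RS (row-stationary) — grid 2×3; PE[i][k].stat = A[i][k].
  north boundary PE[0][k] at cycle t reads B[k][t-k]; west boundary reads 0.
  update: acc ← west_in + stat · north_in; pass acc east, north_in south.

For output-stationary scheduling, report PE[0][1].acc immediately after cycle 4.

PE[0][1].acc = 96

Tracing OS — 2×3 array, target PE[0][1]:
  step 0 · PE0,0: acc=27; fwd→9 fwd↓3
  step 0 · PE0,1: acc=0; fwd→0 fwd↓0
  step 1 · PE0,0: acc=63; fwd→4 fwd↓9
  step 1 · PE0,1: acc=54; fwd→9 fwd↓6
  step 2 · PE0,0: acc=88; fwd→5 fwd↓5
  step 2 · PE0,1: acc=86; fwd→4 fwd↓8
  step 3 · PE0,0: acc=88; fwd→0 fwd↓0
  step 3 · PE0,1: acc=96; fwd→5 fwd↓2
  step 4 · PE0,0: acc=88; fwd→0 fwd↓0
  step 4 · PE0,1: acc=96; fwd→0 fwd↓0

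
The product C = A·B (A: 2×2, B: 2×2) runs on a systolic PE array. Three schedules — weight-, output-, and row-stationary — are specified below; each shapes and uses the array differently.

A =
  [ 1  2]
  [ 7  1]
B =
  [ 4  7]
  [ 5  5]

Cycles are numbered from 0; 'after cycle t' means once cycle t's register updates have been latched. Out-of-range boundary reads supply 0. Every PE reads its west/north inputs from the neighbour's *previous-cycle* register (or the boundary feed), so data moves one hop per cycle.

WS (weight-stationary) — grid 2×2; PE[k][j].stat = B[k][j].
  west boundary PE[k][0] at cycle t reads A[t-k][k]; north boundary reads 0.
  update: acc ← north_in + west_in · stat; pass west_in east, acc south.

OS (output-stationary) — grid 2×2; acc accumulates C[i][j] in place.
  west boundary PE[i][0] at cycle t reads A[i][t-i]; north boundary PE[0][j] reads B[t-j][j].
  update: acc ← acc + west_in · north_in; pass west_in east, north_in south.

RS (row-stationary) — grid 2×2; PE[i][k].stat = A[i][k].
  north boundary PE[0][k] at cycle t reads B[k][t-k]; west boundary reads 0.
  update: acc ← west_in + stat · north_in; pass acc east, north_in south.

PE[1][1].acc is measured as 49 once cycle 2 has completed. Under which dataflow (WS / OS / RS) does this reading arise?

Under WS (2×2), PE[1][1]:
  step 0 · PE1,1: acc=0; fwd→0 fwd↓0
  step 1 · PE1,1: acc=0; fwd→0 fwd↓0
  step 2 · PE1,1: acc=17; fwd→2 fwd↓17
Under OS (2×2), PE[1][1]:
  step 0 · PE1,1: acc=0; fwd→0 fwd↓0
  step 1 · PE1,1: acc=0; fwd→0 fwd↓0
  step 2 · PE1,1: acc=49; fwd→7 fwd↓7
Under RS (2×2), PE[1][1]:
  step 0 · PE1,1: acc=0; fwd→0 fwd↓0
  step 1 · PE1,1: acc=0; fwd→0 fwd↓0
  step 2 · PE1,1: acc=33; fwd→33 fwd↓5

dataflow = OS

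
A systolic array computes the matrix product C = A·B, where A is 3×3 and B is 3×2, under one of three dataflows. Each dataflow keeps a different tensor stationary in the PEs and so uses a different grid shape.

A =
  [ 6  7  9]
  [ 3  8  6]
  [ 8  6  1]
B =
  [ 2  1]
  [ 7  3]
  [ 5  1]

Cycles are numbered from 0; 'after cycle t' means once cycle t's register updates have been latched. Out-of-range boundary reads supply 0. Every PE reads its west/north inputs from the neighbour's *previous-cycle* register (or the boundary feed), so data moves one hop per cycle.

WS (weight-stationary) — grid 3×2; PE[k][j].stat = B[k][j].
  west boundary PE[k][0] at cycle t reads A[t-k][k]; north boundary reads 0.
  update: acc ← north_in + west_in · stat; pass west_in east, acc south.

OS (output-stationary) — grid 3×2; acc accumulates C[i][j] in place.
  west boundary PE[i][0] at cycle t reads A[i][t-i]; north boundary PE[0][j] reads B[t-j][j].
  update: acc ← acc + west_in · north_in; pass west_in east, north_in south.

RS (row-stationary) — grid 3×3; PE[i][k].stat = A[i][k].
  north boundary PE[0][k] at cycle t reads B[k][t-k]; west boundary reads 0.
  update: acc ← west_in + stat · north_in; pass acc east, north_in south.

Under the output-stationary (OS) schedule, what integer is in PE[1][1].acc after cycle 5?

PE[1][1].acc = 33

OS (3×2). Following PE[1][1] plus its west/north inputs:
  cycle 0: PE[0][1] → acc 0, east 0, south 0
  cycle 0: PE[1][0] → acc 0, east 0, south 0
  cycle 0: PE[1][1] → acc 0, east 0, south 0
  cycle 1: PE[0][1] → acc 6, east 6, south 1
  cycle 1: PE[1][0] → acc 6, east 3, south 2
  cycle 1: PE[1][1] → acc 0, east 0, south 0
  cycle 2: PE[0][1] → acc 27, east 7, south 3
  cycle 2: PE[1][0] → acc 62, east 8, south 7
  cycle 2: PE[1][1] → acc 3, east 3, south 1
  cycle 3: PE[0][1] → acc 36, east 9, south 1
  cycle 3: PE[1][0] → acc 92, east 6, south 5
  cycle 3: PE[1][1] → acc 27, east 8, south 3
  cycle 4: PE[0][1] → acc 36, east 0, south 0
  cycle 4: PE[1][0] → acc 92, east 0, south 0
  cycle 4: PE[1][1] → acc 33, east 6, south 1
  cycle 5: PE[0][1] → acc 36, east 0, south 0
  cycle 5: PE[1][0] → acc 92, east 0, south 0
  cycle 5: PE[1][1] → acc 33, east 0, south 0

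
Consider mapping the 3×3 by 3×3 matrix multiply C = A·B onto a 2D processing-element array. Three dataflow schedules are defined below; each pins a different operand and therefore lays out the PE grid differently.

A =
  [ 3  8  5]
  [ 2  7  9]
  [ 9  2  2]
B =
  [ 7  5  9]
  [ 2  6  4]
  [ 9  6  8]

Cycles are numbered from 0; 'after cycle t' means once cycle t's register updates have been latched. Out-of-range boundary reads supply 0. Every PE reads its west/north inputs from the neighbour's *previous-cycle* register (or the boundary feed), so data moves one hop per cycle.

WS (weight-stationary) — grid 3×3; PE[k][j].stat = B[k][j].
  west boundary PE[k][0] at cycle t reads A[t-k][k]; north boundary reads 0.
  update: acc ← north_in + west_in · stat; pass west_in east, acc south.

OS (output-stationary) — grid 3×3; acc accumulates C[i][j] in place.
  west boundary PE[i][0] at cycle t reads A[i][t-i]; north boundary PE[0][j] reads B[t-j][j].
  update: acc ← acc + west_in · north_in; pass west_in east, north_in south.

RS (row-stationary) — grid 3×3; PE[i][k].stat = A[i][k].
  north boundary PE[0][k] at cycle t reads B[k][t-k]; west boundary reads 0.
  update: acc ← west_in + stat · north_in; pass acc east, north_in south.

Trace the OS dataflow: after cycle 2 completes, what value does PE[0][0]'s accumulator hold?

OS 3×3: PE[0][0] cycle-by-cycle (with neighbour feeds):
  after 0 — PE[0][0] acc=21, pass-E 3, pass-S 7
  after 1 — PE[0][0] acc=37, pass-E 8, pass-S 2
  after 2 — PE[0][0] acc=82, pass-E 5, pass-S 9

PE[0][0].acc = 82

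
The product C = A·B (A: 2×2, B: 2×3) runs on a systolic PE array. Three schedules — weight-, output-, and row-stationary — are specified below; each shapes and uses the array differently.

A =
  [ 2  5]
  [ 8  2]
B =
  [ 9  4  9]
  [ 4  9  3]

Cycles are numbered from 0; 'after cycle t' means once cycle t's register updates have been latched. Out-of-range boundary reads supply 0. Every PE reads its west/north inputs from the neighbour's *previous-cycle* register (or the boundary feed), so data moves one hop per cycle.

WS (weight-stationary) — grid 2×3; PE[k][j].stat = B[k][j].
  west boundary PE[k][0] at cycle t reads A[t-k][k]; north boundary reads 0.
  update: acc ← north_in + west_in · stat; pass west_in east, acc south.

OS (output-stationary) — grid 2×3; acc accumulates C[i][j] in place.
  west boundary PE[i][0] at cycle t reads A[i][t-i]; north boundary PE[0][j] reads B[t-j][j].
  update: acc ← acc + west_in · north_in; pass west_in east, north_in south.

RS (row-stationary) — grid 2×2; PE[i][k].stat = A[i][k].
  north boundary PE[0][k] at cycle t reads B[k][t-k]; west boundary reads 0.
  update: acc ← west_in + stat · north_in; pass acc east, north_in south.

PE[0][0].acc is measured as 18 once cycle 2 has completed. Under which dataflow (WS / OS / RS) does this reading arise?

dataflow = RS

Under WS (2×3), PE[0][0]:
  [0] (0,0) acc=18 (h:2 v:18)
  [1] (0,0) acc=72 (h:8 v:72)
  [2] (0,0) acc=0 (h:0 v:0)
Under OS (2×3), PE[0][0]:
  [0] (0,0) acc=18 (h:2 v:9)
  [1] (0,0) acc=38 (h:5 v:4)
  [2] (0,0) acc=38 (h:0 v:0)
Under RS (2×2), PE[0][0]:
  [0] (0,0) acc=18 (h:18 v:9)
  [1] (0,0) acc=8 (h:8 v:4)
  [2] (0,0) acc=18 (h:18 v:9)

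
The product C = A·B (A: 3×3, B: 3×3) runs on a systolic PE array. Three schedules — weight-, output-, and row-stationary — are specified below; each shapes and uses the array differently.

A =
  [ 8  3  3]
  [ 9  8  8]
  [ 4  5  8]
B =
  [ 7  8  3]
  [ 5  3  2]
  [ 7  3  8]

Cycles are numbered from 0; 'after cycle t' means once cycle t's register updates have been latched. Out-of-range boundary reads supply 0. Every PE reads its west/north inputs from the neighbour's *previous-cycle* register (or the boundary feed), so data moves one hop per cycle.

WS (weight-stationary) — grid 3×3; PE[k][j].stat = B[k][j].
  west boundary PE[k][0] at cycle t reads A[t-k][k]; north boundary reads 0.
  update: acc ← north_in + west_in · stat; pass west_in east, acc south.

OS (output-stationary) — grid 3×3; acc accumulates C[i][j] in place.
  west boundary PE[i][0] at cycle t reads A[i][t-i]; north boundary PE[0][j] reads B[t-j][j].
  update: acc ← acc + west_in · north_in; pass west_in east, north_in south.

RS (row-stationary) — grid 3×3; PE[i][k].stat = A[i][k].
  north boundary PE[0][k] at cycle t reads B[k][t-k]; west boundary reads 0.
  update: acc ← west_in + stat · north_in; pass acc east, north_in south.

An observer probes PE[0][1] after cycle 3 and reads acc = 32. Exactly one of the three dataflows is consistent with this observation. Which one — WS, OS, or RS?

dataflow = WS

WS (3×3 grid), PE[0][1]:
  t=0 PE[0][1]: acc=0 h=0 v=0
  t=1 PE[0][1]: acc=64 h=8 v=64
  t=2 PE[0][1]: acc=72 h=9 v=72
  t=3 PE[0][1]: acc=32 h=4 v=32
OS (3×3 grid), PE[0][1]:
  t=0 PE[0][1]: acc=0 h=0 v=0
  t=1 PE[0][1]: acc=64 h=8 v=8
  t=2 PE[0][1]: acc=73 h=3 v=3
  t=3 PE[0][1]: acc=82 h=3 v=3
RS (3×3 grid), PE[0][1]:
  t=0 PE[0][1]: acc=0 h=0 v=0
  t=1 PE[0][1]: acc=71 h=71 v=5
  t=2 PE[0][1]: acc=73 h=73 v=3
  t=3 PE[0][1]: acc=30 h=30 v=2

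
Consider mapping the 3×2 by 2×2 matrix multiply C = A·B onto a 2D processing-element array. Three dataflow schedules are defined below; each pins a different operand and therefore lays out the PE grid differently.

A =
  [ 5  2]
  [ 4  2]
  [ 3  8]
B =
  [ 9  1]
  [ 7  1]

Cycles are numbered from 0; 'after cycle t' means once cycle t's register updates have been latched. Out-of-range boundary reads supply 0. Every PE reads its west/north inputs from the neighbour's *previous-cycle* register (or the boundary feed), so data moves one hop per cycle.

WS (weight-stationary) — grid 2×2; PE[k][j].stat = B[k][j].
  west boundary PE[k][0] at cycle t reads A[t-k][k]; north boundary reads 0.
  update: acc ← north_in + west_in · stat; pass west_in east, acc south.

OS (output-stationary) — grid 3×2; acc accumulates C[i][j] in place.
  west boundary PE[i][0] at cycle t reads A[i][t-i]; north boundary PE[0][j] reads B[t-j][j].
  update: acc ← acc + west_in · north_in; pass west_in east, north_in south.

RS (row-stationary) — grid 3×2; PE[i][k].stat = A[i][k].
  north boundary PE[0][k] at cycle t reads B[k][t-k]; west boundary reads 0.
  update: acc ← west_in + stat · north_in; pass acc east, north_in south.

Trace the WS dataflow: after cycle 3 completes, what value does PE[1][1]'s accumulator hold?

PE[1][1].acc = 6

WS (2×2). Following PE[1][1] plus its west/north inputs:
  step 0 · PE0,1: acc=0; fwd→0 fwd↓0
  step 0 · PE1,0: acc=0; fwd→0 fwd↓0
  step 0 · PE1,1: acc=0; fwd→0 fwd↓0
  step 1 · PE0,1: acc=5; fwd→5 fwd↓5
  step 1 · PE1,0: acc=59; fwd→2 fwd↓59
  step 1 · PE1,1: acc=0; fwd→0 fwd↓0
  step 2 · PE0,1: acc=4; fwd→4 fwd↓4
  step 2 · PE1,0: acc=50; fwd→2 fwd↓50
  step 2 · PE1,1: acc=7; fwd→2 fwd↓7
  step 3 · PE0,1: acc=3; fwd→3 fwd↓3
  step 3 · PE1,0: acc=83; fwd→8 fwd↓83
  step 3 · PE1,1: acc=6; fwd→2 fwd↓6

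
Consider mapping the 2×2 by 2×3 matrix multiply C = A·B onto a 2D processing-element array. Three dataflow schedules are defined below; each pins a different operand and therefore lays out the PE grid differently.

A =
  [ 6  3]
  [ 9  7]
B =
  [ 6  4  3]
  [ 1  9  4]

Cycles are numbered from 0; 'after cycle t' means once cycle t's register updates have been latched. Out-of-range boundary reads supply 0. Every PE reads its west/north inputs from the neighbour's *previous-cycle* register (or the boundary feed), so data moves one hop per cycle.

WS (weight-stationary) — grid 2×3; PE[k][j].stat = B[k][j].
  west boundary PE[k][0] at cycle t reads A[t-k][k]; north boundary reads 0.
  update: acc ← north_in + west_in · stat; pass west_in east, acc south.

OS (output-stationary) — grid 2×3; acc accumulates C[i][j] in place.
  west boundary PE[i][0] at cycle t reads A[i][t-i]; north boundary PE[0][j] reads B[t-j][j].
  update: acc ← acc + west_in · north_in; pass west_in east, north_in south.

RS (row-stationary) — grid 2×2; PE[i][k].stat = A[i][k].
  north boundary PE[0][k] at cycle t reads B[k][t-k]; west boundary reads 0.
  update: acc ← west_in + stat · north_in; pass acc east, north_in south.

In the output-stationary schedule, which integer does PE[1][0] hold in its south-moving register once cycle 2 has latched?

register = 1

OS (2×3). Following PE[1][0] plus its west/north inputs:
  t=0 PE[0][0]: acc=36 h=6 v=6
  t=0 PE[1][0]: acc=0 h=0 v=0
  t=1 PE[0][0]: acc=39 h=3 v=1
  t=1 PE[1][0]: acc=54 h=9 v=6
  t=2 PE[0][0]: acc=39 h=0 v=0
  t=2 PE[1][0]: acc=61 h=7 v=1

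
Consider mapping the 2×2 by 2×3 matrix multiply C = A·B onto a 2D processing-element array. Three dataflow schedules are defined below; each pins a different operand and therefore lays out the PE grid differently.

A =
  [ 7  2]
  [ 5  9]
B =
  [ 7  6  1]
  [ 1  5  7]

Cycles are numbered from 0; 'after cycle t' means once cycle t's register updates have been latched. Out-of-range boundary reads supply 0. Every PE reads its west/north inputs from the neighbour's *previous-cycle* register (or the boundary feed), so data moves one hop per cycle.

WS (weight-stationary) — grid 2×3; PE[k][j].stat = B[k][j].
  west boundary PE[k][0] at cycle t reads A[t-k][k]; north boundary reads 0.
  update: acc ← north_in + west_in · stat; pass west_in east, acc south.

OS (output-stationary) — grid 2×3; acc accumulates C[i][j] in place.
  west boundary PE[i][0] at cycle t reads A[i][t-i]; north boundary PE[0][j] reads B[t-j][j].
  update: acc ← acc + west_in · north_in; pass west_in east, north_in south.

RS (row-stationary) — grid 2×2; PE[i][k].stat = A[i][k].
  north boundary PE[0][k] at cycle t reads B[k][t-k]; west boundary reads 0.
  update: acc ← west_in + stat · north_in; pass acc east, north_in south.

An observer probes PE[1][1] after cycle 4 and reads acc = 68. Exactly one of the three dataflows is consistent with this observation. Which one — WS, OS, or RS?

— WS: 2×3; PE[1][1] trace:
  step 0 · PE1,1: acc=0; fwd→0 fwd↓0
  step 1 · PE1,1: acc=0; fwd→0 fwd↓0
  step 2 · PE1,1: acc=52; fwd→2 fwd↓52
  step 3 · PE1,1: acc=75; fwd→9 fwd↓75
  step 4 · PE1,1: acc=0; fwd→0 fwd↓0
— OS: 2×3; PE[1][1] trace:
  step 0 · PE1,1: acc=0; fwd→0 fwd↓0
  step 1 · PE1,1: acc=0; fwd→0 fwd↓0
  step 2 · PE1,1: acc=30; fwd→5 fwd↓6
  step 3 · PE1,1: acc=75; fwd→9 fwd↓5
  step 4 · PE1,1: acc=75; fwd→0 fwd↓0
— RS: 2×2; PE[1][1] trace:
  step 0 · PE1,1: acc=0; fwd→0 fwd↓0
  step 1 · PE1,1: acc=0; fwd→0 fwd↓0
  step 2 · PE1,1: acc=44; fwd→44 fwd↓1
  step 3 · PE1,1: acc=75; fwd→75 fwd↓5
  step 4 · PE1,1: acc=68; fwd→68 fwd↓7

dataflow = RS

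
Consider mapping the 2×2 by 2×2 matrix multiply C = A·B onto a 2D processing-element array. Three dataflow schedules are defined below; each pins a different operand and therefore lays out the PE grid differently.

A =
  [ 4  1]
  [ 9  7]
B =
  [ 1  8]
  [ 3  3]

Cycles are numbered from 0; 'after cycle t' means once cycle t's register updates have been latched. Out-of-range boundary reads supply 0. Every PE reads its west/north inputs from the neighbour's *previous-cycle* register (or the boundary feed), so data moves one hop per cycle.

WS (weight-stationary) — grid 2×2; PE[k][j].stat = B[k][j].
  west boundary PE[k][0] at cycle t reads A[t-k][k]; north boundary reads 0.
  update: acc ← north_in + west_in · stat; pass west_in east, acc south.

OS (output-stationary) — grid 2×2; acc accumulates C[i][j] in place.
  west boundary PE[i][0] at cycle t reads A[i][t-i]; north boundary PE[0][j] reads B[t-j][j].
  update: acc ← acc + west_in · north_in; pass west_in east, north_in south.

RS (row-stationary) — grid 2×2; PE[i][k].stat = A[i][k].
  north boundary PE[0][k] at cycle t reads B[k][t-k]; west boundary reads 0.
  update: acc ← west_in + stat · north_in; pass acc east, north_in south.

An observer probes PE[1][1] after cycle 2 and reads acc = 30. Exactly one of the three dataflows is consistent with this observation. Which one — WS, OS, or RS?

dataflow = RS

Under WS (2×2), PE[1][1]:
  after 0 — PE[1][1] acc=0, pass-E 0, pass-S 0
  after 1 — PE[1][1] acc=0, pass-E 0, pass-S 0
  after 2 — PE[1][1] acc=35, pass-E 1, pass-S 35
Under OS (2×2), PE[1][1]:
  after 0 — PE[1][1] acc=0, pass-E 0, pass-S 0
  after 1 — PE[1][1] acc=0, pass-E 0, pass-S 0
  after 2 — PE[1][1] acc=72, pass-E 9, pass-S 8
Under RS (2×2), PE[1][1]:
  after 0 — PE[1][1] acc=0, pass-E 0, pass-S 0
  after 1 — PE[1][1] acc=0, pass-E 0, pass-S 0
  after 2 — PE[1][1] acc=30, pass-E 30, pass-S 3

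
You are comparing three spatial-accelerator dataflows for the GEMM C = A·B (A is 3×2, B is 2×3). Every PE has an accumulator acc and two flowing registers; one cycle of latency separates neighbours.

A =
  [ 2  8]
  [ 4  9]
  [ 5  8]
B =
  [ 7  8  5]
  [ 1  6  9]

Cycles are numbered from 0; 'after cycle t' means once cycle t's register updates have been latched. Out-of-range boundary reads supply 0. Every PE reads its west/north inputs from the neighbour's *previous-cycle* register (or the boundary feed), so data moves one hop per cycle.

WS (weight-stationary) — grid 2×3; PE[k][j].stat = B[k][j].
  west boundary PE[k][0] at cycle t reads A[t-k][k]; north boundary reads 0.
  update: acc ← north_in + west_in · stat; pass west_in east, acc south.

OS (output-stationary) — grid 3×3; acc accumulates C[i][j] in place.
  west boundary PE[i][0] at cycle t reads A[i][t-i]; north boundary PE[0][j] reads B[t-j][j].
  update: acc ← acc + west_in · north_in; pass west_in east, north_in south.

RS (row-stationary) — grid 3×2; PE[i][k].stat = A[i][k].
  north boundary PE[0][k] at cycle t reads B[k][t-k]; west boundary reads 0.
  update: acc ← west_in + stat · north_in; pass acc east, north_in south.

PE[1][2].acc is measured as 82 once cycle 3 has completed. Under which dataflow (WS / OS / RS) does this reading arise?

dataflow = WS

WS [2×3] PE[1][2] across cycles:
  cycle 0: PE[1][2] → acc 0, east 0, south 0
  cycle 1: PE[1][2] → acc 0, east 0, south 0
  cycle 2: PE[1][2] → acc 0, east 0, south 0
  cycle 3: PE[1][2] → acc 82, east 8, south 82
OS [3×3] PE[1][2] across cycles:
  cycle 0: PE[1][2] → acc 0, east 0, south 0
  cycle 1: PE[1][2] → acc 0, east 0, south 0
  cycle 2: PE[1][2] → acc 0, east 0, south 0
  cycle 3: PE[1][2] → acc 20, east 4, south 5
RS (3×2): PE[1][2] does not exist.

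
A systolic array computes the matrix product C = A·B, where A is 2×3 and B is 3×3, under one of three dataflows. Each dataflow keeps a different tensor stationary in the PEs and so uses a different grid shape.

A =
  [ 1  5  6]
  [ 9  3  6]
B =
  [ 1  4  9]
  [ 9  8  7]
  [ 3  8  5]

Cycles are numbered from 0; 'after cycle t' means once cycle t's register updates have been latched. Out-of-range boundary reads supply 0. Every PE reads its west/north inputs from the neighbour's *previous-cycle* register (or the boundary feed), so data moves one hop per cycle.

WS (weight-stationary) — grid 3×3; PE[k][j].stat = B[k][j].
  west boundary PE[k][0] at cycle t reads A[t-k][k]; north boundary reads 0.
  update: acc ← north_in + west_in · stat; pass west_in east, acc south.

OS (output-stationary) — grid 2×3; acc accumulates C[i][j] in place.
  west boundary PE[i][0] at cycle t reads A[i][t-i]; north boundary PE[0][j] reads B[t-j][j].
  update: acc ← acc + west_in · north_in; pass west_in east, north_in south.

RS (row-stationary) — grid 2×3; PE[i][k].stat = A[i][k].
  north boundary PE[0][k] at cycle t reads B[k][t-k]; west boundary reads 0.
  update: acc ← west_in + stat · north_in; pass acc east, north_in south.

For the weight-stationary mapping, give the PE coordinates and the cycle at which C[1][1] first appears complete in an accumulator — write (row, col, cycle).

Under WS, C[1][1] lands at PE[2][1]:
  step 0 · PE2,1: acc=0; fwd→0 fwd↓0
  step 1 · PE2,1: acc=0; fwd→0 fwd↓0
  step 2 · PE2,1: acc=0; fwd→0 fwd↓0
  step 3 · PE2,1: acc=92; fwd→6 fwd↓92
  step 4 · PE2,1: acc=108; fwd→6 fwd↓108

(row, col, cycle) = (2, 1, 4)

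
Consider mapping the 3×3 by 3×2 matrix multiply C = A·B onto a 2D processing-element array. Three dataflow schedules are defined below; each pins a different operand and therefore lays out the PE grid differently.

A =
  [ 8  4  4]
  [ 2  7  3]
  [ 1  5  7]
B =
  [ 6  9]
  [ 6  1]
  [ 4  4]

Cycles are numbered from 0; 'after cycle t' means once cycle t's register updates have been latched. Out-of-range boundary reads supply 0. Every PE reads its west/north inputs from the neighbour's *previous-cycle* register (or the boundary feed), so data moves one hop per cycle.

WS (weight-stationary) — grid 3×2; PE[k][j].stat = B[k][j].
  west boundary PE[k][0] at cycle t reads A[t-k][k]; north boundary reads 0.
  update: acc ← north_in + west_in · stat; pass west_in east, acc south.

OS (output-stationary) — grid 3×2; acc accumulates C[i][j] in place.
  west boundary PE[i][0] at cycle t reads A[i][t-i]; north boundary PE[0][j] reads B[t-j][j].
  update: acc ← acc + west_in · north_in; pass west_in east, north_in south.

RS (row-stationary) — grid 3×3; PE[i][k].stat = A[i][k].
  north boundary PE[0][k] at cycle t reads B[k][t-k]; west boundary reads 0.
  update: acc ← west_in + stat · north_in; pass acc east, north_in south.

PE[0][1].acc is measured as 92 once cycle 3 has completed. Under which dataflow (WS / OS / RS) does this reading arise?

dataflow = OS

WS [3×2] PE[0][1] across cycles:
  0: (0,1).acc=0  regs=<0,0>
  1: (0,1).acc=72  regs=<8,72>
  2: (0,1).acc=18  regs=<2,18>
  3: (0,1).acc=9  regs=<1,9>
OS [3×2] PE[0][1] across cycles:
  0: (0,1).acc=0  regs=<0,0>
  1: (0,1).acc=72  regs=<8,9>
  2: (0,1).acc=76  regs=<4,1>
  3: (0,1).acc=92  regs=<4,4>
RS [3×3] PE[0][1] across cycles:
  0: (0,1).acc=0  regs=<0,0>
  1: (0,1).acc=72  regs=<72,6>
  2: (0,1).acc=76  regs=<76,1>
  3: (0,1).acc=0  regs=<0,0>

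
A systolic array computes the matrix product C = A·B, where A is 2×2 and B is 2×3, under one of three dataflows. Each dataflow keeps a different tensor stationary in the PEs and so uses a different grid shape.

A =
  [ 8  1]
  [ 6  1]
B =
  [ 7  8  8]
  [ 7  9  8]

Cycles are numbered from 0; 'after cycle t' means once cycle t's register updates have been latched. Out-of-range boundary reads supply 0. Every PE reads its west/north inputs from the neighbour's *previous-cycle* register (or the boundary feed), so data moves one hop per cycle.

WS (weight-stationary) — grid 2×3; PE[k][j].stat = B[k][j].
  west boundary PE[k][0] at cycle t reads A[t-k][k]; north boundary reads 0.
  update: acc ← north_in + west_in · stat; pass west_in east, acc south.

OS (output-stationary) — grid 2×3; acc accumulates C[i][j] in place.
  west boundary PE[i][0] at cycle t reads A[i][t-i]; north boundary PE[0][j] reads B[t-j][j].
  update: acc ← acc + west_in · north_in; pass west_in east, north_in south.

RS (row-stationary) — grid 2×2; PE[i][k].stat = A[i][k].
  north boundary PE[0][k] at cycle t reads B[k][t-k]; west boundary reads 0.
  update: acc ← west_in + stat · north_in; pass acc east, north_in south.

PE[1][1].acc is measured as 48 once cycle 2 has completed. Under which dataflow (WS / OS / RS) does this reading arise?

WS [2×3] PE[1][1] across cycles:
  step 0 · PE1,1: acc=0; fwd→0 fwd↓0
  step 1 · PE1,1: acc=0; fwd→0 fwd↓0
  step 2 · PE1,1: acc=73; fwd→1 fwd↓73
OS [2×3] PE[1][1] across cycles:
  step 0 · PE1,1: acc=0; fwd→0 fwd↓0
  step 1 · PE1,1: acc=0; fwd→0 fwd↓0
  step 2 · PE1,1: acc=48; fwd→6 fwd↓8
RS [2×2] PE[1][1] across cycles:
  step 0 · PE1,1: acc=0; fwd→0 fwd↓0
  step 1 · PE1,1: acc=0; fwd→0 fwd↓0
  step 2 · PE1,1: acc=49; fwd→49 fwd↓7

dataflow = OS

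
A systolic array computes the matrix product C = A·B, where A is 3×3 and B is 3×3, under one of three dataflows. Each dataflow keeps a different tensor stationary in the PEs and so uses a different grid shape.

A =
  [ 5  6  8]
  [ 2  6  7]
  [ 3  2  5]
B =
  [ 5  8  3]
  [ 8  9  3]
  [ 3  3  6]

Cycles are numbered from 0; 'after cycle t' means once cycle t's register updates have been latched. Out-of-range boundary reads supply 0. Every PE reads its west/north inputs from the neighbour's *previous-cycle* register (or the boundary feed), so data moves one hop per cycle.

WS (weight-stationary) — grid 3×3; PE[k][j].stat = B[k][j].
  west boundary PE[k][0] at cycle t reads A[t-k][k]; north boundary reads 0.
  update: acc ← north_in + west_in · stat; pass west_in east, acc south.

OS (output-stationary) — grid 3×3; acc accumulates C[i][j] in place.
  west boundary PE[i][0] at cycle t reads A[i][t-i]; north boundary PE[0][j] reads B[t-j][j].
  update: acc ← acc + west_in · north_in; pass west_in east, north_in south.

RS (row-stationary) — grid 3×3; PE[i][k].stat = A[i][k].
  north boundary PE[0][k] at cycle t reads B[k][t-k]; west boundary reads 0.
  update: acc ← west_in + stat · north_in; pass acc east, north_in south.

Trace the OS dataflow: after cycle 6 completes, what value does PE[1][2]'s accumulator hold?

Tracing OS — 3×3 array, target PE[1][2]:
  t=0 PE[0][2]: acc=0 h=0 v=0
  t=0 PE[1][1]: acc=0 h=0 v=0
  t=0 PE[1][2]: acc=0 h=0 v=0
  t=1 PE[0][2]: acc=0 h=0 v=0
  t=1 PE[1][1]: acc=0 h=0 v=0
  t=1 PE[1][2]: acc=0 h=0 v=0
  t=2 PE[0][2]: acc=15 h=5 v=3
  t=2 PE[1][1]: acc=16 h=2 v=8
  t=2 PE[1][2]: acc=0 h=0 v=0
  t=3 PE[0][2]: acc=33 h=6 v=3
  t=3 PE[1][1]: acc=70 h=6 v=9
  t=3 PE[1][2]: acc=6 h=2 v=3
  t=4 PE[0][2]: acc=81 h=8 v=6
  t=4 PE[1][1]: acc=91 h=7 v=3
  t=4 PE[1][2]: acc=24 h=6 v=3
  t=5 PE[0][2]: acc=81 h=0 v=0
  t=5 PE[1][1]: acc=91 h=0 v=0
  t=5 PE[1][2]: acc=66 h=7 v=6
  t=6 PE[0][2]: acc=81 h=0 v=0
  t=6 PE[1][1]: acc=91 h=0 v=0
  t=6 PE[1][2]: acc=66 h=0 v=0

PE[1][2].acc = 66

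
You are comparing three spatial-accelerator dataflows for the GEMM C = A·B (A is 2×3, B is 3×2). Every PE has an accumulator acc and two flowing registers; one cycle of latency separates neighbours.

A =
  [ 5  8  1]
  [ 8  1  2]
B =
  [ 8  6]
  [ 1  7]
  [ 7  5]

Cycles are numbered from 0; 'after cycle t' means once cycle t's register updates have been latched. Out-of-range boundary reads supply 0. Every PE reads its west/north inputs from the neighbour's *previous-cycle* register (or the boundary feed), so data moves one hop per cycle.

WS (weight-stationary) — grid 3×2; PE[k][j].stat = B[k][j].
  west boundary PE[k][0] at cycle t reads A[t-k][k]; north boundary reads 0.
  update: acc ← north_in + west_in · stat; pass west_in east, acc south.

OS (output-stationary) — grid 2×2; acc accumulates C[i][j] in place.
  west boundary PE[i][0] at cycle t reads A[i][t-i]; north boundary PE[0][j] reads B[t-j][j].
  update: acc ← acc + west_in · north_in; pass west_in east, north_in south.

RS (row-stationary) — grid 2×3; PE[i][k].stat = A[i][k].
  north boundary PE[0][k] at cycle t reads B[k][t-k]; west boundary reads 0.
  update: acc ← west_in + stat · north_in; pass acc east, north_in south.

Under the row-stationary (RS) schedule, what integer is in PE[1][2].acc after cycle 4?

PE[1][2].acc = 65

RS on a 2×3 grid — tracing PE[1][2] and its feeders:
  [0] (0,2) acc=0 (h:0 v:0)
  [0] (1,1) acc=0 (h:0 v:0)
  [0] (1,2) acc=0 (h:0 v:0)
  [1] (0,2) acc=0 (h:0 v:0)
  [1] (1,1) acc=0 (h:0 v:0)
  [1] (1,2) acc=0 (h:0 v:0)
  [2] (0,2) acc=55 (h:55 v:7)
  [2] (1,1) acc=65 (h:65 v:1)
  [2] (1,2) acc=0 (h:0 v:0)
  [3] (0,2) acc=91 (h:91 v:5)
  [3] (1,1) acc=55 (h:55 v:7)
  [3] (1,2) acc=79 (h:79 v:7)
  [4] (0,2) acc=0 (h:0 v:0)
  [4] (1,1) acc=0 (h:0 v:0)
  [4] (1,2) acc=65 (h:65 v:5)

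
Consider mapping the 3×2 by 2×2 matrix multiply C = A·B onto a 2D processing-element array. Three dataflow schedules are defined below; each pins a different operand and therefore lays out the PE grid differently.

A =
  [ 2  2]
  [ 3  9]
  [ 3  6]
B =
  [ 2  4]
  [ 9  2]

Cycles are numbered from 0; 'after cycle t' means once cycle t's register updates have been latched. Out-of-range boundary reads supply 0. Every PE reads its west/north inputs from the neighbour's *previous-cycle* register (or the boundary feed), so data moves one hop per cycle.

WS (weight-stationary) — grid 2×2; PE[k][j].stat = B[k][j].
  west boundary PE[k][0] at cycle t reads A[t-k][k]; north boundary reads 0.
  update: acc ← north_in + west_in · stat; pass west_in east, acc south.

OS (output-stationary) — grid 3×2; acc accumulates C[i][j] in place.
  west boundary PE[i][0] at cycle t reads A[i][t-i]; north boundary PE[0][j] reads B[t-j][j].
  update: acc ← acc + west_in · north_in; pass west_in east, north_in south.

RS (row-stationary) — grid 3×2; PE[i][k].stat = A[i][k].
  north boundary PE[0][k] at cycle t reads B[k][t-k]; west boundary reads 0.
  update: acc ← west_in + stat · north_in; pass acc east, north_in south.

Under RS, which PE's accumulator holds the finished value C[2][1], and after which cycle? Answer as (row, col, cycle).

Under RS, C[2][1] lands at PE[2][1]:
  cycle 0: PE[2][1] → acc 0, east 0, south 0
  cycle 1: PE[2][1] → acc 0, east 0, south 0
  cycle 2: PE[2][1] → acc 0, east 0, south 0
  cycle 3: PE[2][1] → acc 60, east 60, south 9
  cycle 4: PE[2][1] → acc 24, east 24, south 2

(row, col, cycle) = (2, 1, 4)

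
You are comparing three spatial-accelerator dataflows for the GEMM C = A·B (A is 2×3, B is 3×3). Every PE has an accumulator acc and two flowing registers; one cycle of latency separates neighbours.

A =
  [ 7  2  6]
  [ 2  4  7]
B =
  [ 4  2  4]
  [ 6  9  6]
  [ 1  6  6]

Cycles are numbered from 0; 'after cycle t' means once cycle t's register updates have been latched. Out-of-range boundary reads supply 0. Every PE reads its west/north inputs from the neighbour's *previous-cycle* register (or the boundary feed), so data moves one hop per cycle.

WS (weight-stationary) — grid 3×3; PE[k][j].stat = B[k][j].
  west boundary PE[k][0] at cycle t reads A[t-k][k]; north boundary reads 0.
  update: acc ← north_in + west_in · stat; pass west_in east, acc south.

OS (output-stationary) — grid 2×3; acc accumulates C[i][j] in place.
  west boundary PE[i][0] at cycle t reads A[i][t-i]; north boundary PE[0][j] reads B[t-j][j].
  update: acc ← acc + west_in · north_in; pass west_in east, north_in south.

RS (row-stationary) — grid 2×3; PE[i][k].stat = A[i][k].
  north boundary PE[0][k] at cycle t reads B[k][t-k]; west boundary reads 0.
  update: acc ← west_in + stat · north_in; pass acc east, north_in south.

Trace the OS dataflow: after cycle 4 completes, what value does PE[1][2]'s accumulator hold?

OS (2×3). Following PE[1][2] plus its west/north inputs:
  step 0 · PE0,2: acc=0; fwd→0 fwd↓0
  step 0 · PE1,1: acc=0; fwd→0 fwd↓0
  step 0 · PE1,2: acc=0; fwd→0 fwd↓0
  step 1 · PE0,2: acc=0; fwd→0 fwd↓0
  step 1 · PE1,1: acc=0; fwd→0 fwd↓0
  step 1 · PE1,2: acc=0; fwd→0 fwd↓0
  step 2 · PE0,2: acc=28; fwd→7 fwd↓4
  step 2 · PE1,1: acc=4; fwd→2 fwd↓2
  step 2 · PE1,2: acc=0; fwd→0 fwd↓0
  step 3 · PE0,2: acc=40; fwd→2 fwd↓6
  step 3 · PE1,1: acc=40; fwd→4 fwd↓9
  step 3 · PE1,2: acc=8; fwd→2 fwd↓4
  step 4 · PE0,2: acc=76; fwd→6 fwd↓6
  step 4 · PE1,1: acc=82; fwd→7 fwd↓6
  step 4 · PE1,2: acc=32; fwd→4 fwd↓6

PE[1][2].acc = 32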